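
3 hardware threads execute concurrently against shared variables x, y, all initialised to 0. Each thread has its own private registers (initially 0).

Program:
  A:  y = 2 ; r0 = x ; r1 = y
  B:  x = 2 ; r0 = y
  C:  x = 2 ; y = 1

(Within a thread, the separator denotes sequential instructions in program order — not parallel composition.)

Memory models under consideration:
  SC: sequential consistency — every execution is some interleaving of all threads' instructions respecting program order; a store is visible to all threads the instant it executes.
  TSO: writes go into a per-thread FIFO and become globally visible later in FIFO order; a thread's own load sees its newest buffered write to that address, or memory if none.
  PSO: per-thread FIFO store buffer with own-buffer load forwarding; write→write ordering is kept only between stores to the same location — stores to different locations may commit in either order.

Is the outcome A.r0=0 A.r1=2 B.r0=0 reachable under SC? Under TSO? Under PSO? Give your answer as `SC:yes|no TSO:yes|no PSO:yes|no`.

SC:no TSO:yes PSO:yes

outcome vector order: (A.r0,A.r1,B.r0)
[SC] allowed = {0/1/1, 0/1/2, 0/2/1, 0/2/2, 2/1/0, 2/1/1, 2/1/2, 2/2/0, 2/2/1, 2/2/2}
[TSO] allowed = {0/1/0, 0/1/1, 0/1/2, 0/2/0, 0/2/1, 0/2/2, 2/1/0, 2/1/1, 2/1/2, 2/2/0, 2/2/1, 2/2/2}
[PSO] allowed = {0/1/0, 0/1/1, 0/1/2, 0/2/0, 0/2/1, 0/2/2, 2/1/0, 2/1/1, 2/1/2, 2/2/0, 2/2/1, 2/2/2}
target 0/2/0 ∈ {TSO,PSO}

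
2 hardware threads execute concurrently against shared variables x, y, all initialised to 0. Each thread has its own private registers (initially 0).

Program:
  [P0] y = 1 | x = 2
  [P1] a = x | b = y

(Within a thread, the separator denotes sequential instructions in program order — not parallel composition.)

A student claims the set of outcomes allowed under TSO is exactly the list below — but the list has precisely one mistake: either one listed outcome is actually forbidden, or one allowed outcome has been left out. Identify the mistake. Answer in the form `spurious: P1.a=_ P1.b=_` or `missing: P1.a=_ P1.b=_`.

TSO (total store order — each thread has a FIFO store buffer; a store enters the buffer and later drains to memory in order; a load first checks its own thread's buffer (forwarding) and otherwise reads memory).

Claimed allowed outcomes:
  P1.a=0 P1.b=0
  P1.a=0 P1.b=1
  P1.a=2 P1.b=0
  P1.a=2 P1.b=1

spurious: P1.a=2 P1.b=0

outcome vector order: (P1.a,P1.b)
TSO: 3 outcomes — {<0 0> <0 1> <2 1>}
claimed∖TSO = {<2 0>}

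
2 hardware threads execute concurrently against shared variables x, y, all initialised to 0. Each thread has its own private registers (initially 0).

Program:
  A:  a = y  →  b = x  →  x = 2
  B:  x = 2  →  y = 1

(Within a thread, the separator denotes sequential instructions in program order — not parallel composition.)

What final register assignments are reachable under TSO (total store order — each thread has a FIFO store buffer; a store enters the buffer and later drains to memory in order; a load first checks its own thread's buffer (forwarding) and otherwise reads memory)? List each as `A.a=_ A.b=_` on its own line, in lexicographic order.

A.a=0 A.b=0
A.a=0 A.b=2
A.a=1 A.b=2

outcome vector order: (A.a,A.b)
|TSO outcomes| = 3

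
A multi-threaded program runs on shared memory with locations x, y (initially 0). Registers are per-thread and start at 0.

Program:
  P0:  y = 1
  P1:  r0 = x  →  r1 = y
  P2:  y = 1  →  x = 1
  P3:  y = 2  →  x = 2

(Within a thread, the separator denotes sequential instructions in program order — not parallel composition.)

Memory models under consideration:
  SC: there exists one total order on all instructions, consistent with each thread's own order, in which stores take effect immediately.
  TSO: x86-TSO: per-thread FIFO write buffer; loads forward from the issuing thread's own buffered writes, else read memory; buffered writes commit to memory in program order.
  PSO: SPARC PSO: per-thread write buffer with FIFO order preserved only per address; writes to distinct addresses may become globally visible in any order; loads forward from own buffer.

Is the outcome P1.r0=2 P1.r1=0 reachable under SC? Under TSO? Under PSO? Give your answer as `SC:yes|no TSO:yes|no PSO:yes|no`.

SC:no TSO:no PSO:yes

outcome vector order: (P1.r0,P1.r1)
SC (7): 0/0 0/1 0/2 1/1 1/2 2/1 2/2
TSO (7): 0/0 0/1 0/2 1/1 1/2 2/1 2/2
PSO (9): 0/0 0/1 0/2 1/0 1/1 1/2 2/0 2/1 2/2
target 2/0 ∈ {PSO}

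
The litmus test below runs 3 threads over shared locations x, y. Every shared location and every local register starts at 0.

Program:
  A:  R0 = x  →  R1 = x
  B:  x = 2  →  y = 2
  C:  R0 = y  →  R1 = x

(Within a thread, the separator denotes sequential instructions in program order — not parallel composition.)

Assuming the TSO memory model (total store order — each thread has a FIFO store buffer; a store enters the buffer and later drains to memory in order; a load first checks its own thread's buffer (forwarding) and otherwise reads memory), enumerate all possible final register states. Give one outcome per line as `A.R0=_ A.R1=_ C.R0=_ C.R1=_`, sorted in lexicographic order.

A.R0=0 A.R1=0 C.R0=0 C.R1=0
A.R0=0 A.R1=0 C.R0=0 C.R1=2
A.R0=0 A.R1=0 C.R0=2 C.R1=2
A.R0=0 A.R1=2 C.R0=0 C.R1=0
A.R0=0 A.R1=2 C.R0=0 C.R1=2
A.R0=0 A.R1=2 C.R0=2 C.R1=2
A.R0=2 A.R1=2 C.R0=0 C.R1=0
A.R0=2 A.R1=2 C.R0=0 C.R1=2
A.R0=2 A.R1=2 C.R0=2 C.R1=2

outcome vector order: (A.R0,A.R1,C.R0,C.R1)
|TSO outcomes| = 9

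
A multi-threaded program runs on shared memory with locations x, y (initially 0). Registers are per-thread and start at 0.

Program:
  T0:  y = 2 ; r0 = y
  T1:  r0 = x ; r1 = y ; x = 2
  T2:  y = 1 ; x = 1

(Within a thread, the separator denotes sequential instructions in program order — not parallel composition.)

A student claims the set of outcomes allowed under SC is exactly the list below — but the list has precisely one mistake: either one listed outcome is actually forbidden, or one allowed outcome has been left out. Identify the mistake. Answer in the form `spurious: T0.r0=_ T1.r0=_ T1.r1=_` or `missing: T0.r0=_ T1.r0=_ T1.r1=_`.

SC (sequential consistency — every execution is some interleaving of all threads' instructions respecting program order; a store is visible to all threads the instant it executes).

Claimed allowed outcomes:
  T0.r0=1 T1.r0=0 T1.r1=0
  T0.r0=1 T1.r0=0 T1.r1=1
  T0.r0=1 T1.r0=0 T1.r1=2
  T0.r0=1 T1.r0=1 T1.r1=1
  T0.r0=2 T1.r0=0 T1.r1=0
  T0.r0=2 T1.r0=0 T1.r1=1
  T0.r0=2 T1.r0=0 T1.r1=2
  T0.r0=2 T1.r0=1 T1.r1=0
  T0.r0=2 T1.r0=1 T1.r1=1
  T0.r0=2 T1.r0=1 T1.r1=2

spurious: T0.r0=2 T1.r0=1 T1.r1=0

outcome vector order: (T0.r0,T1.r0,T1.r1)
SC: 9 outcomes — {<1 0 0>, <1 0 1>, <1 0 2>, <1 1 1>, <2 0 0>, <2 0 1>, <2 0 2>, <2 1 1>, <2 1 2>}
claimed∖SC = {<2 1 0>}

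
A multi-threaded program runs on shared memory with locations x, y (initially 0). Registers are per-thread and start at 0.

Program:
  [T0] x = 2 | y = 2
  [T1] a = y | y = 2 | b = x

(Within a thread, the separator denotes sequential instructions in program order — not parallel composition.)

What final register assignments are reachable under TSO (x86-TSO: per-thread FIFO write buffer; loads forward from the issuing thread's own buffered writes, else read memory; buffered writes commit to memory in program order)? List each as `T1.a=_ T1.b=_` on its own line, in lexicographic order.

outcome vector order: (T1.a,T1.b)
|TSO outcomes| = 3

T1.a=0 T1.b=0
T1.a=0 T1.b=2
T1.a=2 T1.b=2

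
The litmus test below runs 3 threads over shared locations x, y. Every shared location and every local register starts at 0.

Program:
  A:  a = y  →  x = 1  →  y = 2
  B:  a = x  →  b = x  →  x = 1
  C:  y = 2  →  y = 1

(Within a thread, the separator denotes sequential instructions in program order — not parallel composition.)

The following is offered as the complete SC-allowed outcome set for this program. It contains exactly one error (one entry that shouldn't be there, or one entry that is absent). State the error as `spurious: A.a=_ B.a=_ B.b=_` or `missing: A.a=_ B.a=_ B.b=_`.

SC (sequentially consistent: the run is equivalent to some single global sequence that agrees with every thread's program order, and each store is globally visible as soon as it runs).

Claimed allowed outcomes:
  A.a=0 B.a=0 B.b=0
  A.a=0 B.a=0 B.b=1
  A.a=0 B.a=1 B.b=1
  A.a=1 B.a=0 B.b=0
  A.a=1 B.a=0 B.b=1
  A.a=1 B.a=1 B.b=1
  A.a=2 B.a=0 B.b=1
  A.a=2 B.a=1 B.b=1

missing: A.a=2 B.a=0 B.b=0

outcome vector order: (A.a,B.a,B.b)
under SC → 0/0/0, 0/0/1, 0/1/1, 1/0/0, 1/0/1, 1/1/1, 2/0/0, 2/0/1, 2/1/1
SC∖claimed = {2/0/0}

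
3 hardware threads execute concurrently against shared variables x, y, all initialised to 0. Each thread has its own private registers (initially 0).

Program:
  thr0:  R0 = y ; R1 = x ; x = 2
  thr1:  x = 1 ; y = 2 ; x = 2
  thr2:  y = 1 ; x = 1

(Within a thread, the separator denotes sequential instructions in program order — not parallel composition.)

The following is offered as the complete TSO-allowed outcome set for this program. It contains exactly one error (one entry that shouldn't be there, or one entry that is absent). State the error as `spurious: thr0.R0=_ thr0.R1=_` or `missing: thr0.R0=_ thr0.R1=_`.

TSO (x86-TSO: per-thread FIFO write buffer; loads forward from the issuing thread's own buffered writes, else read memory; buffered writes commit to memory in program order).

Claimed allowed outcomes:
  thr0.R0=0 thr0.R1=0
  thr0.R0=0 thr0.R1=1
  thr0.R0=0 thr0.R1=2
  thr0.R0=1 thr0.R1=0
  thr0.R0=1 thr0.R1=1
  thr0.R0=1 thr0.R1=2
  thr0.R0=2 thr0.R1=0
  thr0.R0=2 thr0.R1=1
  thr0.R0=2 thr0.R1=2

outcome vector order: (thr0.R0,thr0.R1)
under TSO → 00, 01, 02, 10, 11, 12, 21, 22
claimed∖TSO = {20}

spurious: thr0.R0=2 thr0.R1=0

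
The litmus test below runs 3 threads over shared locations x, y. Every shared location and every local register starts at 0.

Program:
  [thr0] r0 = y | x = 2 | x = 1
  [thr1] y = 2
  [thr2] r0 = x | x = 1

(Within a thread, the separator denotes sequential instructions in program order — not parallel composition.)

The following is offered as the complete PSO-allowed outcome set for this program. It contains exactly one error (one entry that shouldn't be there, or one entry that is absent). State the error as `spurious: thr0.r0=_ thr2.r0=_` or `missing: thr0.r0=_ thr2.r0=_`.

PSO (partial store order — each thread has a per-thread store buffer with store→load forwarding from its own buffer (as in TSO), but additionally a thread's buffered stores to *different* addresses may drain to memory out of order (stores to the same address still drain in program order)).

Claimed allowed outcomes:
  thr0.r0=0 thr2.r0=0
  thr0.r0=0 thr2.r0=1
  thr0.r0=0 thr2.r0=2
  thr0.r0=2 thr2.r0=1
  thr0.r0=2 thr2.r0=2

outcome vector order: (thr0.r0,thr2.r0)
under PSO → <0 0> <0 1> <0 2> <2 0> <2 1> <2 2>
PSO∖claimed = {<2 0>}

missing: thr0.r0=2 thr2.r0=0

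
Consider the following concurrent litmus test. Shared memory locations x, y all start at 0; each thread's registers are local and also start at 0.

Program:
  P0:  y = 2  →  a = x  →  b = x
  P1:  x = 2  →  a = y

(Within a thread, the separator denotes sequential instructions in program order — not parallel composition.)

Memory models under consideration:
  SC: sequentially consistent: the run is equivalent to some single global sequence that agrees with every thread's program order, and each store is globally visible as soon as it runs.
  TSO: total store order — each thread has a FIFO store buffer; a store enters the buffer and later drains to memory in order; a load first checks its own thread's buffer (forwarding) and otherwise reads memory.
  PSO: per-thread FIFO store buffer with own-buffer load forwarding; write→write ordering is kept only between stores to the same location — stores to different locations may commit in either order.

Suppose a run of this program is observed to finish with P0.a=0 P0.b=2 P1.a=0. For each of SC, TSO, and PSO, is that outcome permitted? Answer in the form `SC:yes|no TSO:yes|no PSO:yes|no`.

outcome vector order: (P0.a,P0.b,P1.a)
SC: 4 outcomes — {(0,0,2); (0,2,2); (2,2,0); (2,2,2)}
TSO: 6 outcomes — {(0,0,0); (0,0,2); (0,2,0); (0,2,2); (2,2,0); (2,2,2)}
PSO: 6 outcomes — {(0,0,0); (0,0,2); (0,2,0); (0,2,2); (2,2,0); (2,2,2)}
target (0,2,0) ∈ {TSO,PSO}

SC:no TSO:yes PSO:yes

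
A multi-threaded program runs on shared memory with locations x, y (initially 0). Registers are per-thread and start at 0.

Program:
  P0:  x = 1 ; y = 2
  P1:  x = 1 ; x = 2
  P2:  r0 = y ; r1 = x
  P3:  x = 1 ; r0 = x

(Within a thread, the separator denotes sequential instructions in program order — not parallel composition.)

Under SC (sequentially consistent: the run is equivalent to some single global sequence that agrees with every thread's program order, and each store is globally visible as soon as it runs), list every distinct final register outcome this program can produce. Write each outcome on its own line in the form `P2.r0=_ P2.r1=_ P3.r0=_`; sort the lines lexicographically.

P2.r0=0 P2.r1=0 P3.r0=1
P2.r0=0 P2.r1=0 P3.r0=2
P2.r0=0 P2.r1=1 P3.r0=1
P2.r0=0 P2.r1=1 P3.r0=2
P2.r0=0 P2.r1=2 P3.r0=1
P2.r0=0 P2.r1=2 P3.r0=2
P2.r0=2 P2.r1=1 P3.r0=1
P2.r0=2 P2.r1=1 P3.r0=2
P2.r0=2 P2.r1=2 P3.r0=1
P2.r0=2 P2.r1=2 P3.r0=2

outcome vector order: (P2.r0,P2.r1,P3.r0)
|SC outcomes| = 10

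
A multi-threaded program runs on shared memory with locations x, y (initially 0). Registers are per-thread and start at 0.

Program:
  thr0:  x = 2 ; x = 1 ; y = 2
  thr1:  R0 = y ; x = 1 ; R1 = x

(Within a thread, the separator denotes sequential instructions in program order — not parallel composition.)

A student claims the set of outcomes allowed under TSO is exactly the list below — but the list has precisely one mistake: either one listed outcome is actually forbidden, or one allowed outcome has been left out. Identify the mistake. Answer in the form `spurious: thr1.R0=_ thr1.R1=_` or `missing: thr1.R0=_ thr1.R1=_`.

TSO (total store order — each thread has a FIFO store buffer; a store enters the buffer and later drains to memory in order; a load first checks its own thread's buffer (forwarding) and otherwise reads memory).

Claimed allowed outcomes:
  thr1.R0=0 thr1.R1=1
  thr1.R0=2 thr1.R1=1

outcome vector order: (thr1.R0,thr1.R1)
under TSO → (0,1) (0,2) (2,1)
TSO∖claimed = {(0,2)}

missing: thr1.R0=0 thr1.R1=2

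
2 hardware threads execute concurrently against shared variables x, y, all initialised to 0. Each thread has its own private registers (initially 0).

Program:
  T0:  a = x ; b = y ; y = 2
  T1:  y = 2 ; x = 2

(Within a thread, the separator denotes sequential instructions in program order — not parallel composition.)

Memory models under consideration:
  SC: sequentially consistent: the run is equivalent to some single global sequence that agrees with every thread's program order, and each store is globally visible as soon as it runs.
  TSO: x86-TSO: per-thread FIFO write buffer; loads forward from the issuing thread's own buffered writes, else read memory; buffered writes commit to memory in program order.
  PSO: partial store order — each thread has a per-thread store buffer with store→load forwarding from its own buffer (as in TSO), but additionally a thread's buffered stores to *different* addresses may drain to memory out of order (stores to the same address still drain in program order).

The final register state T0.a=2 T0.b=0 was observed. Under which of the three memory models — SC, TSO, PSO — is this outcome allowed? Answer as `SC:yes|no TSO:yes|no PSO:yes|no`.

outcome vector order: (T0.a,T0.b)
under SC → 0/0 0/2 2/2
under TSO → 0/0 0/2 2/2
under PSO → 0/0 0/2 2/0 2/2
target 2/0 ∈ {PSO}

SC:no TSO:no PSO:yes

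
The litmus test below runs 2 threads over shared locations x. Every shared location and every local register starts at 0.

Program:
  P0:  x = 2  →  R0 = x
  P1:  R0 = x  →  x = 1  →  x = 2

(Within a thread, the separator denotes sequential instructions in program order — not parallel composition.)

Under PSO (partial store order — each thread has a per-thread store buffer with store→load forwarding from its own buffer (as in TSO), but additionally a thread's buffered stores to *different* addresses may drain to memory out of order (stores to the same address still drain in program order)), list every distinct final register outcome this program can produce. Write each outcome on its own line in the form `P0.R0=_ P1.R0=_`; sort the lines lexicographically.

P0.R0=1 P1.R0=0
P0.R0=1 P1.R0=2
P0.R0=2 P1.R0=0
P0.R0=2 P1.R0=2

outcome vector order: (P0.R0,P1.R0)
|PSO outcomes| = 4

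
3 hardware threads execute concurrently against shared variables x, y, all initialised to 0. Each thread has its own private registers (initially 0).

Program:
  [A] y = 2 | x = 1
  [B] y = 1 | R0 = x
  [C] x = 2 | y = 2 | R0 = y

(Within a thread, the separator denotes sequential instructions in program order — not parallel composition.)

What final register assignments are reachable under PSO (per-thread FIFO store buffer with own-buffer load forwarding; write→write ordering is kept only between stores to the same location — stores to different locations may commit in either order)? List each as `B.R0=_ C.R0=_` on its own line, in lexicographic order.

B.R0=0 C.R0=1
B.R0=0 C.R0=2
B.R0=1 C.R0=1
B.R0=1 C.R0=2
B.R0=2 C.R0=1
B.R0=2 C.R0=2

outcome vector order: (B.R0,C.R0)
|PSO outcomes| = 6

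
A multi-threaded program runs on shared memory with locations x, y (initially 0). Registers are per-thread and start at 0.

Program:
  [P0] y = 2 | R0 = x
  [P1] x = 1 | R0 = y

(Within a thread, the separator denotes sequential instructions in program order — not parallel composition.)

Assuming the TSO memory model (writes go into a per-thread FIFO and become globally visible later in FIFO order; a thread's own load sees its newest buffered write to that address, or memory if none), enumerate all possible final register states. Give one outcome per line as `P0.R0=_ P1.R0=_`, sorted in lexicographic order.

P0.R0=0 P1.R0=0
P0.R0=0 P1.R0=2
P0.R0=1 P1.R0=0
P0.R0=1 P1.R0=2

outcome vector order: (P0.R0,P1.R0)
|TSO outcomes| = 4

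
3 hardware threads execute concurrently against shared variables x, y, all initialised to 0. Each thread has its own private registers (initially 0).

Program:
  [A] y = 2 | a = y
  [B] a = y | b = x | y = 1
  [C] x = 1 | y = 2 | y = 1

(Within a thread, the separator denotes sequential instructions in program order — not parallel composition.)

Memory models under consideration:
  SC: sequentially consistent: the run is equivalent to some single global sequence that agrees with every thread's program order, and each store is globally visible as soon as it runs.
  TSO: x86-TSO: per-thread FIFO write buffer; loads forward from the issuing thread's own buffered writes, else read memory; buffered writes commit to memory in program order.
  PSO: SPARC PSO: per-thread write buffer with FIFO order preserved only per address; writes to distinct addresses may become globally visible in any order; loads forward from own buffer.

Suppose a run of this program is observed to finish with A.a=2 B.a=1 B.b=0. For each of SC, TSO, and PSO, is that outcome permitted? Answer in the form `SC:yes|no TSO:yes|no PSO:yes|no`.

SC:no TSO:no PSO:yes

outcome vector order: (A.a,B.a,B.b)
under SC → 1/0/0 1/0/1 1/1/1 1/2/0 1/2/1 2/0/0 2/0/1 2/1/1 2/2/0 2/2/1
under TSO → 1/0/0 1/0/1 1/1/1 1/2/0 1/2/1 2/0/0 2/0/1 2/1/1 2/2/0 2/2/1
under PSO → 1/0/0 1/0/1 1/1/0 1/1/1 1/2/0 1/2/1 2/0/0 2/0/1 2/1/0 2/1/1 2/2/0 2/2/1
target 2/1/0 ∈ {PSO}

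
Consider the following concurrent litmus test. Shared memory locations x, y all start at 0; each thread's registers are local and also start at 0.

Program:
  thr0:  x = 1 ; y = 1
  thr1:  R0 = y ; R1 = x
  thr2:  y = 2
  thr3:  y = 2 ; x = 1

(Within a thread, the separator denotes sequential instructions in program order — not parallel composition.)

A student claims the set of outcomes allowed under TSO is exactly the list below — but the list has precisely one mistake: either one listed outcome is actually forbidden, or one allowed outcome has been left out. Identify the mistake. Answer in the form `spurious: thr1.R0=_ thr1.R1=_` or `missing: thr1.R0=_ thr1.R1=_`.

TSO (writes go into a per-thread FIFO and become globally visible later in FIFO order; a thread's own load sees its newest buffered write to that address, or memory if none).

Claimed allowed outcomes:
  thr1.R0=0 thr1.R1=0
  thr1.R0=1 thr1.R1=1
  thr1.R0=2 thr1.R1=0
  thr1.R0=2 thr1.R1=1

outcome vector order: (thr1.R0,thr1.R1)
TSO (5): (0,0); (0,1); (1,1); (2,0); (2,1)
TSO∖claimed = {(0,1)}

missing: thr1.R0=0 thr1.R1=1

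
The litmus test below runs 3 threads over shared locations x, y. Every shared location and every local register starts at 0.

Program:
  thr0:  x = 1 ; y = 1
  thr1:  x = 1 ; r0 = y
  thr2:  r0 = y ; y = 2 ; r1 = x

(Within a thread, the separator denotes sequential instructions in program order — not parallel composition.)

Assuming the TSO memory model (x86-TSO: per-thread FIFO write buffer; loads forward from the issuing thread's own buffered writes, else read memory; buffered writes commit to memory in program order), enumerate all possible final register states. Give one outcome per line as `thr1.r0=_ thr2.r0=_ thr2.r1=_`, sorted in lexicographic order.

thr1.r0=0 thr2.r0=0 thr2.r1=0
thr1.r0=0 thr2.r0=0 thr2.r1=1
thr1.r0=0 thr2.r0=1 thr2.r1=1
thr1.r0=1 thr2.r0=0 thr2.r1=0
thr1.r0=1 thr2.r0=0 thr2.r1=1
thr1.r0=1 thr2.r0=1 thr2.r1=1
thr1.r0=2 thr2.r0=0 thr2.r1=0
thr1.r0=2 thr2.r0=0 thr2.r1=1
thr1.r0=2 thr2.r0=1 thr2.r1=1

outcome vector order: (thr1.r0,thr2.r0,thr2.r1)
|TSO outcomes| = 9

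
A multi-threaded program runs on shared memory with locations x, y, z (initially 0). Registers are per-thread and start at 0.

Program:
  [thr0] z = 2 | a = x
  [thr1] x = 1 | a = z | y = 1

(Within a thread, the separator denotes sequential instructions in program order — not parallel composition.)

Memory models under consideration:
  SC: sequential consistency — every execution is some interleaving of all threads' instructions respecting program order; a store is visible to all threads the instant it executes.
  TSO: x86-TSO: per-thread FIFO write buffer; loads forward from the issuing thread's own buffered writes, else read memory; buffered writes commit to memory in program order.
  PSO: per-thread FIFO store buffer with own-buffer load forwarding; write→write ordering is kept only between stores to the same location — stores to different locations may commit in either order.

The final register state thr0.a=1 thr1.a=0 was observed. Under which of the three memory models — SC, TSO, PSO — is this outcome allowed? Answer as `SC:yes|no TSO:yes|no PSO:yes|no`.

SC:yes TSO:yes PSO:yes

outcome vector order: (thr0.a,thr1.a)
SC: 3 outcomes — {<0 2> <1 0> <1 2>}
TSO: 4 outcomes — {<0 0> <0 2> <1 0> <1 2>}
PSO: 4 outcomes — {<0 0> <0 2> <1 0> <1 2>}
target <1 0> ∈ {SC,TSO,PSO}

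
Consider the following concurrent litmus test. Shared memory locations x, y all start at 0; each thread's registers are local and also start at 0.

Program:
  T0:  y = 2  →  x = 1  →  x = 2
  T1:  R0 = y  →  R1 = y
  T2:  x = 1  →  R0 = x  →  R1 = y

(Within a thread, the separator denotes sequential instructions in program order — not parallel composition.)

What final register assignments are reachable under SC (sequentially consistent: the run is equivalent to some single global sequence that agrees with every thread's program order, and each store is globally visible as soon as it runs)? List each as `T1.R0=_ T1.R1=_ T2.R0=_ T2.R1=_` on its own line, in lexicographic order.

T1.R0=0 T1.R1=0 T2.R0=1 T2.R1=0
T1.R0=0 T1.R1=0 T2.R0=1 T2.R1=2
T1.R0=0 T1.R1=0 T2.R0=2 T2.R1=2
T1.R0=0 T1.R1=2 T2.R0=1 T2.R1=0
T1.R0=0 T1.R1=2 T2.R0=1 T2.R1=2
T1.R0=0 T1.R1=2 T2.R0=2 T2.R1=2
T1.R0=2 T1.R1=2 T2.R0=1 T2.R1=0
T1.R0=2 T1.R1=2 T2.R0=1 T2.R1=2
T1.R0=2 T1.R1=2 T2.R0=2 T2.R1=2

outcome vector order: (T1.R0,T1.R1,T2.R0,T2.R1)
|SC outcomes| = 9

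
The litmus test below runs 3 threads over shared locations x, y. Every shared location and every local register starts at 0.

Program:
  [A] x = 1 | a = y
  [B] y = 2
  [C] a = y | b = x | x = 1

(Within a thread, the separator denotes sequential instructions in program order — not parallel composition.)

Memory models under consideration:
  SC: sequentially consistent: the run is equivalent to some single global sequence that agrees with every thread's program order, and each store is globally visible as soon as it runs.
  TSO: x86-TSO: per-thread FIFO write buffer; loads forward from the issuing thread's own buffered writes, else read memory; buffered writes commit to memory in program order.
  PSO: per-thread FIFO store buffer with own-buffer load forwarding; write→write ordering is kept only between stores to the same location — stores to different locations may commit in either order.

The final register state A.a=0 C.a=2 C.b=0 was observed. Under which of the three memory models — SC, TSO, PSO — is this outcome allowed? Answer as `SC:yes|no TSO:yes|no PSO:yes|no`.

SC:no TSO:yes PSO:yes

outcome vector order: (A.a,C.a,C.b)
SC: 7 outcomes — {000 001 021 200 201 220 221}
TSO: 8 outcomes — {000 001 020 021 200 201 220 221}
PSO: 8 outcomes — {000 001 020 021 200 201 220 221}
target 020 ∈ {TSO,PSO}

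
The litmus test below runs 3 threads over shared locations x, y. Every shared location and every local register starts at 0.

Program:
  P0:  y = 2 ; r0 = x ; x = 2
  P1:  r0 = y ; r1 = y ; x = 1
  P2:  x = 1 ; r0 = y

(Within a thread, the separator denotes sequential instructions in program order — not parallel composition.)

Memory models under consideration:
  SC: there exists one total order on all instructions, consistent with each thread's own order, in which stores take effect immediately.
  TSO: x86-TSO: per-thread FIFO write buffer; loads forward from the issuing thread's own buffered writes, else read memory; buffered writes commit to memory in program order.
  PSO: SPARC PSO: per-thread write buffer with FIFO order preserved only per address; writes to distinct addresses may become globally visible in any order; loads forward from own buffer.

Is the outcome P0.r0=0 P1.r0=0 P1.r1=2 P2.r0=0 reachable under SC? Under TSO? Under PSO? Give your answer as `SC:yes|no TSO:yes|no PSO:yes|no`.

SC:no TSO:yes PSO:yes

outcome vector order: (P0.r0,P1.r0,P1.r1,P2.r0)
SC: 9 outcomes — {<0 0 0 2>; <0 0 2 2>; <0 2 2 2>; <1 0 0 0>; <1 0 0 2>; <1 0 2 0>; <1 0 2 2>; <1 2 2 0>; <1 2 2 2>}
TSO: 12 outcomes — {<0 0 0 0>; <0 0 0 2>; <0 0 2 0>; <0 0 2 2>; <0 2 2 0>; <0 2 2 2>; <1 0 0 0>; <1 0 0 2>; <1 0 2 0>; <1 0 2 2>; <1 2 2 0>; <1 2 2 2>}
PSO: 12 outcomes — {<0 0 0 0>; <0 0 0 2>; <0 0 2 0>; <0 0 2 2>; <0 2 2 0>; <0 2 2 2>; <1 0 0 0>; <1 0 0 2>; <1 0 2 0>; <1 0 2 2>; <1 2 2 0>; <1 2 2 2>}
target <0 0 2 0> ∈ {TSO,PSO}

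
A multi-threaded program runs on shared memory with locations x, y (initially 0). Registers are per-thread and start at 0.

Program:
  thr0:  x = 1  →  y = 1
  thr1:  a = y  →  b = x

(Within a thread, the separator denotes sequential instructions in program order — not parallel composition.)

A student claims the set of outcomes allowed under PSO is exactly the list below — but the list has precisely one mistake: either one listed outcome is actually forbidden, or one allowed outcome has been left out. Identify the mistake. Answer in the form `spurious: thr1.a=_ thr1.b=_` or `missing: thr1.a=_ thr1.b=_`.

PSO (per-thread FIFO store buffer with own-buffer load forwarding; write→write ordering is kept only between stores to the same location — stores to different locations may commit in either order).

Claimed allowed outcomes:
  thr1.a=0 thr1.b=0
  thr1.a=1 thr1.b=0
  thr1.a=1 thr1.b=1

outcome vector order: (thr1.a,thr1.b)
[PSO] allowed = {<0 0>, <0 1>, <1 0>, <1 1>}
PSO∖claimed = {<0 1>}

missing: thr1.a=0 thr1.b=1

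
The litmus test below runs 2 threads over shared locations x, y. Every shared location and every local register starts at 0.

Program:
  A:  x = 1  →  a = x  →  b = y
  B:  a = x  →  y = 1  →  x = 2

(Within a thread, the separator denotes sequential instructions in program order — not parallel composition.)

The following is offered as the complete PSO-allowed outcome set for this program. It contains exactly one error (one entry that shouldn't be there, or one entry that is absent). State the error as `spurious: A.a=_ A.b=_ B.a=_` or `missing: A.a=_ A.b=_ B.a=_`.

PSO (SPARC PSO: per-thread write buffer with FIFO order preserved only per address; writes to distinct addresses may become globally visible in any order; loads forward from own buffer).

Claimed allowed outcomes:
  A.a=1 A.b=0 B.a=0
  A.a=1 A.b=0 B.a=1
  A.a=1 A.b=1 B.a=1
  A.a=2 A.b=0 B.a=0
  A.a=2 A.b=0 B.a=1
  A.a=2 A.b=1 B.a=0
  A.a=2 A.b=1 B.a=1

outcome vector order: (A.a,A.b,B.a)
PSO (8): <1 0 0>, <1 0 1>, <1 1 0>, <1 1 1>, <2 0 0>, <2 0 1>, <2 1 0>, <2 1 1>
PSO∖claimed = {<1 1 0>}

missing: A.a=1 A.b=1 B.a=0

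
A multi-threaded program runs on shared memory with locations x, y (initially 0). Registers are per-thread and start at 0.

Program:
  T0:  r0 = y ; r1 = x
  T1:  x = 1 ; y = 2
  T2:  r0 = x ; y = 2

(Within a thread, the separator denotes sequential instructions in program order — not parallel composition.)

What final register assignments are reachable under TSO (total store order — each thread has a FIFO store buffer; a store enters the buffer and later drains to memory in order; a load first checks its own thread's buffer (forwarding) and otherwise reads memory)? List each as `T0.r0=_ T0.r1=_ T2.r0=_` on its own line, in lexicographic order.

outcome vector order: (T0.r0,T0.r1,T2.r0)
|TSO outcomes| = 7

T0.r0=0 T0.r1=0 T2.r0=0
T0.r0=0 T0.r1=0 T2.r0=1
T0.r0=0 T0.r1=1 T2.r0=0
T0.r0=0 T0.r1=1 T2.r0=1
T0.r0=2 T0.r1=0 T2.r0=0
T0.r0=2 T0.r1=1 T2.r0=0
T0.r0=2 T0.r1=1 T2.r0=1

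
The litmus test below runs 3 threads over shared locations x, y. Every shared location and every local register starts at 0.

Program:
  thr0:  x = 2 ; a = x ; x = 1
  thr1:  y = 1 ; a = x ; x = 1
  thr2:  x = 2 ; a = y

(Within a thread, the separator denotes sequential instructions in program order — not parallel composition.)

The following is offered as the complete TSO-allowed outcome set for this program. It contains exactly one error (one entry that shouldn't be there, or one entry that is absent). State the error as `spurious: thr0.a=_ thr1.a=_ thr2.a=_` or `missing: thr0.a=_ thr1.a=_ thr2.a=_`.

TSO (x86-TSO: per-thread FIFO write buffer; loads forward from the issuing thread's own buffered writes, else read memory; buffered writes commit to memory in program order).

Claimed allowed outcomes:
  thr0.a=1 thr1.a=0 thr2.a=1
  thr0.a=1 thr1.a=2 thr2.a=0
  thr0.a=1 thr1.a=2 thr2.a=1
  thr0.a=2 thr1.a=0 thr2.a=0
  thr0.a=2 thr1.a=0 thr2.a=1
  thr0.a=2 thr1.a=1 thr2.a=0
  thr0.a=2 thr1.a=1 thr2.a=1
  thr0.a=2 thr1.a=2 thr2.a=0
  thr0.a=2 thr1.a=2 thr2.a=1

outcome vector order: (thr0.a,thr1.a,thr2.a)
TSO (10): <1 0 0>, <1 0 1>, <1 2 0>, <1 2 1>, <2 0 0>, <2 0 1>, <2 1 0>, <2 1 1>, <2 2 0>, <2 2 1>
TSO∖claimed = {<1 0 0>}

missing: thr0.a=1 thr1.a=0 thr2.a=0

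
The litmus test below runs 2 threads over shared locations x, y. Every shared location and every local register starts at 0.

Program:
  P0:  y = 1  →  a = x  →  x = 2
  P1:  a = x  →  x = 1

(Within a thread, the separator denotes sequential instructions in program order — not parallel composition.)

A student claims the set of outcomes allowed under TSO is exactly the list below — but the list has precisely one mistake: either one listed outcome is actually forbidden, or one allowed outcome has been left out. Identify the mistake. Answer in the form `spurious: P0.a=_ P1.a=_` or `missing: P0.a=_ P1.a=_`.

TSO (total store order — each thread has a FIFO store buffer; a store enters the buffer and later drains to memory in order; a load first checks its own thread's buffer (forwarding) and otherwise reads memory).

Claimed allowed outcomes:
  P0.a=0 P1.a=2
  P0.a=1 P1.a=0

missing: P0.a=0 P1.a=0

outcome vector order: (P0.a,P1.a)
under TSO → (0,0) (0,2) (1,0)
TSO∖claimed = {(0,0)}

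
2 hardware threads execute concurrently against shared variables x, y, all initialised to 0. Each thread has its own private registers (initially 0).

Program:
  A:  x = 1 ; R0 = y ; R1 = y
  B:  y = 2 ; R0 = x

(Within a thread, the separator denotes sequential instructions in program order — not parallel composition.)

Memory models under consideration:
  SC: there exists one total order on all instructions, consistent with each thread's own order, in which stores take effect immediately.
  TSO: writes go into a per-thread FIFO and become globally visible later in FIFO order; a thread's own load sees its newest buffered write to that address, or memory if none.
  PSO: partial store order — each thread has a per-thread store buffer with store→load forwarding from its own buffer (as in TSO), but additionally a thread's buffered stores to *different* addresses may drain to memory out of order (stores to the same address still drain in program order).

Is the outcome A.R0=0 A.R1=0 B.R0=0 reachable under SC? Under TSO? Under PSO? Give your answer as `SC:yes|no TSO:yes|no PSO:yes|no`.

outcome vector order: (A.R0,A.R1,B.R0)
SC (4): <0 0 1>; <0 2 1>; <2 2 0>; <2 2 1>
TSO (6): <0 0 0>; <0 0 1>; <0 2 0>; <0 2 1>; <2 2 0>; <2 2 1>
PSO (6): <0 0 0>; <0 0 1>; <0 2 0>; <0 2 1>; <2 2 0>; <2 2 1>
target <0 0 0> ∈ {TSO,PSO}

SC:no TSO:yes PSO:yes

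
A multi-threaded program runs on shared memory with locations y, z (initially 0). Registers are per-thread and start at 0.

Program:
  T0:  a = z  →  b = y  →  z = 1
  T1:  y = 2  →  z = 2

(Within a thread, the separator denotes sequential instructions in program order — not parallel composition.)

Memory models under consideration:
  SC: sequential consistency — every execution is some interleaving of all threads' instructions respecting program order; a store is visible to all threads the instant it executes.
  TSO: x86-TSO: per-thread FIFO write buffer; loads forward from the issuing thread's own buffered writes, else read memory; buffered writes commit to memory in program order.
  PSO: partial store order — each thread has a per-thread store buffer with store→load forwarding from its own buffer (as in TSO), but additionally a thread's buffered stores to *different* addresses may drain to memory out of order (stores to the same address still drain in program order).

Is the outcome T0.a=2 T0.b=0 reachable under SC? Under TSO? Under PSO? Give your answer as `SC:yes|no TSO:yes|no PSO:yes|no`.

outcome vector order: (T0.a,T0.b)
SC: 3 outcomes — {<0 0>; <0 2>; <2 2>}
TSO: 3 outcomes — {<0 0>; <0 2>; <2 2>}
PSO: 4 outcomes — {<0 0>; <0 2>; <2 0>; <2 2>}
target <2 0> ∈ {PSO}

SC:no TSO:no PSO:yes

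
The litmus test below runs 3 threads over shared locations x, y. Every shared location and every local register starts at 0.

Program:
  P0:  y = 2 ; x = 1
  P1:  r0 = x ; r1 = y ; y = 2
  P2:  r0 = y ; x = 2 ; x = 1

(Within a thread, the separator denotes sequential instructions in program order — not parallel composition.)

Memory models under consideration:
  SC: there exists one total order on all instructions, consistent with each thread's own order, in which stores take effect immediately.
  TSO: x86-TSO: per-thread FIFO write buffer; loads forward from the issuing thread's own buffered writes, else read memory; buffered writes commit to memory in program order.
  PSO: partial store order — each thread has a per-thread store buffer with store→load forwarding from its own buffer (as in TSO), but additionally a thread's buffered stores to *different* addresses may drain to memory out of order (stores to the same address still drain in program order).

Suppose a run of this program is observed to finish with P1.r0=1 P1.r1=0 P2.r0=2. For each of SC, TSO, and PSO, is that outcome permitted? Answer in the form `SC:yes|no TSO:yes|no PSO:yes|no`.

outcome vector order: (P1.r0,P1.r1,P2.r0)
SC: 10 outcomes — {0/0/0; 0/0/2; 0/2/0; 0/2/2; 1/0/0; 1/2/0; 1/2/2; 2/0/0; 2/2/0; 2/2/2}
TSO: 10 outcomes — {0/0/0; 0/0/2; 0/2/0; 0/2/2; 1/0/0; 1/2/0; 1/2/2; 2/0/0; 2/2/0; 2/2/2}
PSO: 11 outcomes — {0/0/0; 0/0/2; 0/2/0; 0/2/2; 1/0/0; 1/0/2; 1/2/0; 1/2/2; 2/0/0; 2/2/0; 2/2/2}
target 1/0/2 ∈ {PSO}

SC:no TSO:no PSO:yes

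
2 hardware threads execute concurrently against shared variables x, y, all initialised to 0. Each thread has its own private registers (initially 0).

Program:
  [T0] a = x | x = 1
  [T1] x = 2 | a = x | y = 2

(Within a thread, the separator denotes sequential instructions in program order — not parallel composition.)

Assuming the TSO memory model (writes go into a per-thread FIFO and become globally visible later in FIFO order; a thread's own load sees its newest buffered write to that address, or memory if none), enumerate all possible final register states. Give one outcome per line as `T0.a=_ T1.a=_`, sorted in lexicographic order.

T0.a=0 T1.a=1
T0.a=0 T1.a=2
T0.a=2 T1.a=1
T0.a=2 T1.a=2

outcome vector order: (T0.a,T1.a)
|TSO outcomes| = 4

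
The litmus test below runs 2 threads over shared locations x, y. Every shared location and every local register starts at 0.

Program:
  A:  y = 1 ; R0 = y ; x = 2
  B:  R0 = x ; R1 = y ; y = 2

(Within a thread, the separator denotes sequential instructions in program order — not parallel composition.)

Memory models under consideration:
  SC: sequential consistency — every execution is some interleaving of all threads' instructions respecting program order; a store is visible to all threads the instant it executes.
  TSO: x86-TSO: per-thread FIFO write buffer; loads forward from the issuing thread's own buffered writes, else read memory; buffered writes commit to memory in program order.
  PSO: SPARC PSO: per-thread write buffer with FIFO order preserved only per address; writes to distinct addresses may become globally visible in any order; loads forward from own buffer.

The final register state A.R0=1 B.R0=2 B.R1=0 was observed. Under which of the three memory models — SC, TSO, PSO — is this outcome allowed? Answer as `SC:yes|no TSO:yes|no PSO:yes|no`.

outcome vector order: (A.R0,B.R0,B.R1)
SC (5): 1/0/0, 1/0/1, 1/2/1, 2/0/0, 2/0/1
TSO (5): 1/0/0, 1/0/1, 1/2/1, 2/0/0, 2/0/1
PSO (6): 1/0/0, 1/0/1, 1/2/0, 1/2/1, 2/0/0, 2/0/1
target 1/2/0 ∈ {PSO}

SC:no TSO:no PSO:yes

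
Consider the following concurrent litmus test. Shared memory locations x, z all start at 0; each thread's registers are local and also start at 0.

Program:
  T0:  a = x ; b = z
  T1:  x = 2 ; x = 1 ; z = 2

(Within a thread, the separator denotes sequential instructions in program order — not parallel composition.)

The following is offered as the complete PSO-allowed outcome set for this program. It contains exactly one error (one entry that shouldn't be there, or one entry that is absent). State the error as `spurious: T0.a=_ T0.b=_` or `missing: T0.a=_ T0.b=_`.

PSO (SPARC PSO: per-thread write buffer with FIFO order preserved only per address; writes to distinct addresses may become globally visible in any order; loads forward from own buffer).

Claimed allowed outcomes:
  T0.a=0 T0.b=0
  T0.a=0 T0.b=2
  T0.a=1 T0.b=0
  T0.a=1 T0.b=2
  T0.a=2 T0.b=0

missing: T0.a=2 T0.b=2

outcome vector order: (T0.a,T0.b)
PSO: 6 outcomes — {(0,0); (0,2); (1,0); (1,2); (2,0); (2,2)}
PSO∖claimed = {(2,2)}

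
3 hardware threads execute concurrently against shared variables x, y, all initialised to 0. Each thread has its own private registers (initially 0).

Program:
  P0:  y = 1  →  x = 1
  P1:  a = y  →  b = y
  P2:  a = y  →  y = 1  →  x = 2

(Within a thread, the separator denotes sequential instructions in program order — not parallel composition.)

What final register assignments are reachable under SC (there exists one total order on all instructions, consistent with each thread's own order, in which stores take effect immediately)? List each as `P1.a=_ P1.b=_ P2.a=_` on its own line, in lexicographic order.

outcome vector order: (P1.a,P1.b,P2.a)
|SC outcomes| = 6

P1.a=0 P1.b=0 P2.a=0
P1.a=0 P1.b=0 P2.a=1
P1.a=0 P1.b=1 P2.a=0
P1.a=0 P1.b=1 P2.a=1
P1.a=1 P1.b=1 P2.a=0
P1.a=1 P1.b=1 P2.a=1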